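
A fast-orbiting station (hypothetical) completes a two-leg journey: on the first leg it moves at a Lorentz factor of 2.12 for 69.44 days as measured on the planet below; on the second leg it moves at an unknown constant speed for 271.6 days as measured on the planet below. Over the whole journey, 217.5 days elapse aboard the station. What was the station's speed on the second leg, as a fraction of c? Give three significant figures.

Leg 1: γ = 2.12; τ_1 = 69.44/2.120 = 32.75 days.
Leg 2: speed unknown; τ_2 = 271.6/γ_2.
Total proper time: 32.75 + τ_2 = 217.5, so τ_2 = 217.5 − 32.75 = 184.7 days.
γ_2 = 271.6/184.7 = 1.470; β = √(1 − 1/γ²) = √0.5373.

β = 0.733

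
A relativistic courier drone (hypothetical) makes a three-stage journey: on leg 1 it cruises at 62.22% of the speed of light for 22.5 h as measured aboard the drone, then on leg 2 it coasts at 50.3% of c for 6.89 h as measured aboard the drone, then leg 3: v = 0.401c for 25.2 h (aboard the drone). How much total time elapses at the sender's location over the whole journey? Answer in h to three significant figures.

Leg 1: β = 0.6222; γ = 1/√(1 − 0.6222²) = 1/√0.6129 = 1.277; Δt_1 = 1.277 × 22.5 = 28.74 h.
Leg 2: β = 0.503; γ = 1/√(1 − 0.503²) = 1/√0.7470 = 1.157; Δt_2 = 1.157 × 6.89 = 7.972 h.
Leg 3: γ = 1/√(1 − 0.401²) = 1/√0.8392 = 1.092; Δt_3 = 1.092 × 25.2 = 27.51 h.
Total: 28.74 + 7.972 + 27.51 h.

Δt = 64.2 h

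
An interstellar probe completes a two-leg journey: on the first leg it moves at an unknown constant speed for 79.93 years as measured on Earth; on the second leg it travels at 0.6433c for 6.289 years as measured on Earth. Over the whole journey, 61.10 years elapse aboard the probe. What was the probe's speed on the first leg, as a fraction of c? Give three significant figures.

Leg 1: speed unknown; τ_1 = 79.93/γ_1.
Leg 2: γ = 1/√(1 − 0.6433²) = 1/√0.5862 = 1.306; τ_2 = 6.289/1.306 = 4.815 years.
Total proper time: τ_1 + 4.815 = 61.10, so τ_1 = 61.10 − 4.815 = 56.29 years.
γ_1 = 79.93/56.29 = 1.420; β = √(1 − 1/γ²) = √0.5041.

β = 0.710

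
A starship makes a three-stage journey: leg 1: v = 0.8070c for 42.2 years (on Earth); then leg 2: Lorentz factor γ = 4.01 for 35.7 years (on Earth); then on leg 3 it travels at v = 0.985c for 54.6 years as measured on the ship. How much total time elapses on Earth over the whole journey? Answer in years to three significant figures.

Leg 1: 42.2 years is already measured on Earth.
Leg 2: 35.7 years is already measured on Earth.
Leg 3: γ = 1/√(1 − 0.985²) = 1/√0.02977 = 5.795; Δt_3 = 5.795 × 54.6 = 316.4 years.
Total: 42.20 + 35.70 + 316.4 years.

Δt = 394 years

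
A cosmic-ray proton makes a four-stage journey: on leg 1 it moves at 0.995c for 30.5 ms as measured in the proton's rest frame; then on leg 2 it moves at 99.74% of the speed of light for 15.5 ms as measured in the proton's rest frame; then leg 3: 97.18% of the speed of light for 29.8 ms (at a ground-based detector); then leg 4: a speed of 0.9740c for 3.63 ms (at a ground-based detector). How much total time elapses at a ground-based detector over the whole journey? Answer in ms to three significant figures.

Leg 1: γ = 1/√(1 − 0.995²) = 1/√0.009975 = 10.01; Δt_1 = 10.01 × 30.5 = 305.4 ms.
Leg 2: β = 0.9974; γ = 1/√(1 − 0.9974²) = 1/√0.005193 = 13.88; Δt_2 = 13.88 × 15.5 = 215.1 ms.
Leg 3: 29.8 ms is already measured at a ground-based detector.
Leg 4: 3.63 ms is already measured at a ground-based detector.
Total: 305.4 + 215.1 + 29.80 + 3.630 ms.

Δt = 554 ms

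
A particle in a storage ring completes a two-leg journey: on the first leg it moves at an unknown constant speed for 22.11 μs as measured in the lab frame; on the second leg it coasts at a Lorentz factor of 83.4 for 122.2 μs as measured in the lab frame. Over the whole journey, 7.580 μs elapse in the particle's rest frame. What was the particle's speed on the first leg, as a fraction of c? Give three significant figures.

β = 0.961

Leg 1: speed unknown; τ_1 = 22.11/γ_1.
Leg 2: γ = 83.4; τ_2 = 122.2/83.40 = 1.465 μs.
Total proper time: τ_1 + 1.465 = 7.580, so τ_1 = 7.580 − 1.465 = 6.115 μs.
γ_1 = 22.11/6.115 = 3.616; β = √(1 − 1/γ²) = √0.9235.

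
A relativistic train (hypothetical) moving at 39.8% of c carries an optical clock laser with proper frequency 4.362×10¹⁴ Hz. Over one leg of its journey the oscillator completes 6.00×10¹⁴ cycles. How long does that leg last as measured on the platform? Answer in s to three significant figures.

β = 0.398; γ = 1/√(1 − 0.398²) = 1/√0.8416 = 1.090
Proper time for N cycles: τ = N/f = 6.00×10¹⁴/(4.362×10¹⁴) = 1.376×10⁰ s = 1.376 s.
Lab-frame duration Δt = γτ = 1.090 × 1.376 = 1.499 s.

Δt = 1.50 s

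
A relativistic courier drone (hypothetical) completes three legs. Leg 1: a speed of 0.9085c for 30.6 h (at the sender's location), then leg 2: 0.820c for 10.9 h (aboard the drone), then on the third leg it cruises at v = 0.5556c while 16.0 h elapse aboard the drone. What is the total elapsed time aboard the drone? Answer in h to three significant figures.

Leg 1: γ = 1/√(1 − 0.9085²) = 1/√0.1746 = 2.393; τ_1 = 30.6/2.393 = 12.79 h.
Leg 2: 10.9 h is already measured aboard the drone.
Leg 3: 16.0 h is already measured aboard the drone.
Total: 12.79 + 10.90 + 16.00 h.

τ = 39.7 h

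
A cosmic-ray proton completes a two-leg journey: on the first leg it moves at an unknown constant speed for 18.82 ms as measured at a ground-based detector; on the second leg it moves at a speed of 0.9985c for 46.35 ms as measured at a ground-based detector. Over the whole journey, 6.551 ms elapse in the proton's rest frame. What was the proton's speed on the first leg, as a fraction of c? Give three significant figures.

Leg 1: speed unknown; τ_1 = 18.82/γ_1.
Leg 2: γ = 1/√(1 − 0.9985²) = 1/√0.002998 = 18.26; τ_2 = 46.35/18.26 = 2.538 ms.
Total proper time: τ_1 + 2.538 = 6.551, so τ_1 = 6.551 − 2.538 = 4.013 ms.
γ_1 = 18.82/4.013 = 4.689; β = √(1 − 1/γ²) = √0.9545.

β = 0.977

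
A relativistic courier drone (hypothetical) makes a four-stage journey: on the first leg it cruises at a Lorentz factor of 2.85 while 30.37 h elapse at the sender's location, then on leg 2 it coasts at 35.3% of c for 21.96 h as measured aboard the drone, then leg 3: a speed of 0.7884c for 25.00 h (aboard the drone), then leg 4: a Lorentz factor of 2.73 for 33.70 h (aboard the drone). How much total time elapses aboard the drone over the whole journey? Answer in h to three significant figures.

Leg 1: γ = 2.85; τ_1 = 30.37/2.850 = 10.66 h.
Leg 2: 21.96 h is already measured aboard the drone.
Leg 3: 25.00 h is already measured aboard the drone.
Leg 4: 33.70 h is already measured aboard the drone.
Total: 10.66 + 21.96 + 25.00 + 33.70 h.

τ = 91.3 h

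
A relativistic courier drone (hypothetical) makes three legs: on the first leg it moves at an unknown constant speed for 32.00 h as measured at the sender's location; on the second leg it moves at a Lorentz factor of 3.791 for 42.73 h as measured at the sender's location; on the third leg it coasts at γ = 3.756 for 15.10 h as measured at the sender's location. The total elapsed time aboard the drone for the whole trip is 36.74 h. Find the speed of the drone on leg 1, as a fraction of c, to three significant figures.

β = 0.742

Leg 1: speed unknown; τ_1 = 32.00/γ_1.
Leg 2: γ = 3.791; τ_2 = 42.73/3.791 = 11.27 h.
Leg 3: γ = 3.756; τ_3 = 15.10/3.756 = 4.020 h.
Total proper time: τ_1 + 11.27 + 4.020 = 36.74, so τ_1 = 36.74 − 15.29 = 21.45 h.
γ_1 = 32.00/21.45 = 1.492; β = √(1 − 1/γ²) = √0.5508.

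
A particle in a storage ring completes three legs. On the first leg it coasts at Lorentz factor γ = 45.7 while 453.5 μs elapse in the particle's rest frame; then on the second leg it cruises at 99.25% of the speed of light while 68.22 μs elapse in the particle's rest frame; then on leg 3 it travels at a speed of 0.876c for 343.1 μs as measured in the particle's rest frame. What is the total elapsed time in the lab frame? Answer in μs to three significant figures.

Leg 1: γ = 45.7; Δt_1 = 45.70 × 453.5 = 2.072×10⁴ μs.
Leg 2: β = 0.9925; γ = 1/√(1 − 0.9925²) = 1/√0.01494 = 8.180; Δt_2 = 8.180 × 68.22 = 558.1 μs.
Leg 3: γ = 1/√(1 − 0.876²) = 1/√0.2326 = 2.073; Δt_3 = 2.073 × 343.1 = 711.4 μs.
Total: 2.072×10⁴ + 558.1 + 711.4 μs.

Δt = 2.20×10⁴ μs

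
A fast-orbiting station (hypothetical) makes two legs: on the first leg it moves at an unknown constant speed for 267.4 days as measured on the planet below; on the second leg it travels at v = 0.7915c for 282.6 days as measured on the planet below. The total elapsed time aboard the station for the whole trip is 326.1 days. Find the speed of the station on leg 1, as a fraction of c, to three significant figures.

β = 0.819

Leg 1: speed unknown; τ_1 = 267.4/γ_1.
Leg 2: γ = 1/√(1 − 0.7915²) = 1/√0.3735 = 1.636; τ_2 = 282.6/1.636 = 172.7 days.
Total proper time: τ_1 + 172.7 = 326.1, so τ_1 = 326.1 − 172.7 = 153.4 days.
γ_1 = 267.4/153.4 = 1.743; β = √(1 − 1/γ²) = √0.6710.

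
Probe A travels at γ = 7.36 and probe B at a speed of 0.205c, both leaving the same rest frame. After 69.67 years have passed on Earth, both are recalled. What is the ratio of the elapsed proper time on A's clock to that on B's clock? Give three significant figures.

A: γ = 7.36. B: γ = 1/√(1 − 0.205²) = 1/√0.9580 = 1.022.
τ_A/τ_B = γ_B/γ_A = 1.022/7.360 = 0.1388, so τ_A/τ_B = 0.1388.

τ_A/τ_B = 0.139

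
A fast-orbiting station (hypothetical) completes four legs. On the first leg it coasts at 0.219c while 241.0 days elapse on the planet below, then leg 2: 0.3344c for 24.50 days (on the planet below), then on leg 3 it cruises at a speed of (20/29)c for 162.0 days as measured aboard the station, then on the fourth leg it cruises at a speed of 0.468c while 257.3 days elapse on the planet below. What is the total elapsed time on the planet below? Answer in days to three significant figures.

Δt = 747 days

Leg 1: 241.0 days is already measured on the planet below.
Leg 2: 24.50 days is already measured on the planet below.
Leg 3: γ = 1/√(1 − (20/29)²) = 29/21 ≈ 1.381; Δt_3 = 1.381 × 162.0 = 223.7 days.
Leg 4: 257.3 days is already measured on the planet below.
Total: 241.0 + 24.50 + 223.7 + 257.3 days.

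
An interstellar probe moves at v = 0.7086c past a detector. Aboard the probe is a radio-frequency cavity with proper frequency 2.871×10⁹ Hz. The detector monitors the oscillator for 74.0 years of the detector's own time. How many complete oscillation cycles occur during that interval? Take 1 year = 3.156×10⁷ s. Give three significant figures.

γ = 1/√(1 − 0.7086²) = 1/√0.4979 = 1.417
During 74.0 years of lab time, the oscillator's proper time advances by τ = Δt/γ = 74.0/1.417 = 52.22 years = 1.648×10⁹ s.
N = f × τ = 2.871×10⁹ × 1.648×10⁹ = 4.731×10¹⁸.

N = 4.73×10¹⁸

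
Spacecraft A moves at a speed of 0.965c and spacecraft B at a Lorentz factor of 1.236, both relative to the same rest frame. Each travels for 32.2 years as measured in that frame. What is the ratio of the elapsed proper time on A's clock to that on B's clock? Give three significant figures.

τ_A/τ_B = 0.324

A: γ = 1/√(1 − 0.965²) = 1/√0.06878 = 3.813. B: γ = 1.236.
τ_A/τ_B = γ_B/γ_A = 1.236/3.813 = 0.3241, so τ_A/τ_B = 0.3241.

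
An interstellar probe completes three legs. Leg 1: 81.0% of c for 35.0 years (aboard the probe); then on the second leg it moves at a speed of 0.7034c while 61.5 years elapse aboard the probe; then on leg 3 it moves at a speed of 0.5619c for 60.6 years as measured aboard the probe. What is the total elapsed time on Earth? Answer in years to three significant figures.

Leg 1: β = 0.810; γ = 1/√(1 − 0.810²) = 1/√0.3439 = 1.705; Δt_1 = 1.705 × 35.0 = 59.68 years.
Leg 2: γ = 1/√(1 − 0.7034²) = 1/√0.5052 = 1.407; Δt_2 = 1.407 × 61.5 = 86.52 years.
Leg 3: γ = 1/√(1 − 0.5619²) = 1/√0.6843 = 1.209; Δt_3 = 1.209 × 60.6 = 73.26 years.
Total: 59.68 + 86.52 + 73.26 years.

Δt = 219 years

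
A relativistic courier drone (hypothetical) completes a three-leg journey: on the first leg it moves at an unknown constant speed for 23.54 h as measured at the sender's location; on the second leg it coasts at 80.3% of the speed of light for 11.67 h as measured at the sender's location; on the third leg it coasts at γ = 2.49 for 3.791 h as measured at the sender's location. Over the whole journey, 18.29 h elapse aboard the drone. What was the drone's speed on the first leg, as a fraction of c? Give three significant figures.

β = 0.909

Leg 1: speed unknown; τ_1 = 23.54/γ_1.
Leg 2: β = 0.803; γ = 1/√(1 − 0.803²) = 1/√0.3552 = 1.678; τ_2 = 11.67/1.678 = 6.955 h.
Leg 3: γ = 2.49; τ_3 = 3.791/2.490 = 1.522 h.
Total proper time: τ_1 + 6.955 + 1.522 = 18.29, so τ_1 = 18.29 − 8.478 = 9.812 h.
γ_1 = 23.54/9.812 = 2.399; β = √(1 − 1/γ²) = √0.8262.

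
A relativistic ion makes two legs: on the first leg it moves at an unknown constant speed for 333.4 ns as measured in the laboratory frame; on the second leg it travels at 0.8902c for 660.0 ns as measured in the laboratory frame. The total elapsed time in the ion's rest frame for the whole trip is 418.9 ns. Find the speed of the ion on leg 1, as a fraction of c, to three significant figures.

Leg 1: speed unknown; τ_1 = 333.4/γ_1.
Leg 2: γ = 1/√(1 − 0.8902²) = 1/√0.2075 = 2.195; τ_2 = 660.0/2.195 = 300.7 ns.
Total proper time: τ_1 + 300.7 = 418.9, so τ_1 = 418.9 − 300.7 = 118.2 ns.
γ_1 = 333.4/118.2 = 2.820; β = √(1 − 1/γ²) = √0.8743.

β = 0.935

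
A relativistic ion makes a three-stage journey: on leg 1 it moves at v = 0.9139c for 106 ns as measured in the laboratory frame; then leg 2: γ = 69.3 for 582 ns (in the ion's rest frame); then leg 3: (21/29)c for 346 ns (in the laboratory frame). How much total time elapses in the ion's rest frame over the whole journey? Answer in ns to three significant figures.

τ = 864 ns

Leg 1: γ = 1/√(1 − 0.9139²) = 1/√0.1648 = 2.463; τ_1 = 106/2.463 = 43.03 ns.
Leg 2: 582 ns is already measured in the ion's rest frame.
Leg 3: γ = 1/√(1 − (21/29)²) = 29/20 = 1.450; τ_3 = 346/1.450 = 238.6 ns.
Total: 43.03 + 582.0 + 238.6 ns.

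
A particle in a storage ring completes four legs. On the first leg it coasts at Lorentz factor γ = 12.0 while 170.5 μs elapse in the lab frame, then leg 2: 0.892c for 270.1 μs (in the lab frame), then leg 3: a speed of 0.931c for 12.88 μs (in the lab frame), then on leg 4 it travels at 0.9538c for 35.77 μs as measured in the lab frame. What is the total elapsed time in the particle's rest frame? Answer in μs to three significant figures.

τ = 152 μs

Leg 1: γ = 12.0; τ_1 = 170.5/12.00 = 14.21 μs.
Leg 2: γ = 1/√(1 − 0.892²) = 1/√0.2043 = 2.212; τ_2 = 270.1/2.212 = 122.1 μs.
Leg 3: γ = 1/√(1 − 0.931²) = 1/√0.1332 = 2.740; τ_3 = 12.88/2.740 = 4.701 μs.
Leg 4: γ = 1/√(1 − 0.9538²) = 1/√0.09027 = 3.328; τ_4 = 35.77/3.328 = 10.75 μs.
Total: 14.21 + 122.1 + 4.701 + 10.75 μs.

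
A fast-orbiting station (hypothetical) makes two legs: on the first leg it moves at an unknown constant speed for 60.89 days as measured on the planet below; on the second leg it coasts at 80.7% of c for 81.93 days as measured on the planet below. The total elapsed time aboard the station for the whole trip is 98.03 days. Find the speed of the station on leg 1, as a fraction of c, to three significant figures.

β = 0.579

Leg 1: speed unknown; τ_1 = 60.89/γ_1.
Leg 2: β = 0.807; γ = 1/√(1 − 0.807²) = 1/√0.3488 = 1.693; τ_2 = 81.93/1.693 = 48.38 days.
Total proper time: τ_1 + 48.38 = 98.03, so τ_1 = 98.03 − 48.38 = 49.65 days.
γ_1 = 60.89/49.65 = 1.226; β = √(1 − 1/γ²) = √0.3352.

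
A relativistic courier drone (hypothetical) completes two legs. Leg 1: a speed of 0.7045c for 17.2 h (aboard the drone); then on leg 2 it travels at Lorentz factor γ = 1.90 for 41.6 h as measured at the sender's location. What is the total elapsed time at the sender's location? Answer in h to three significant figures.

Leg 1: γ = 1/√(1 − 0.7045²) = 1/√0.5037 = 1.409; Δt_1 = 1.409 × 17.2 = 24.24 h.
Leg 2: 41.6 h is already measured at the sender's location.
Total: 24.24 + 41.60 h.

Δt = 65.8 h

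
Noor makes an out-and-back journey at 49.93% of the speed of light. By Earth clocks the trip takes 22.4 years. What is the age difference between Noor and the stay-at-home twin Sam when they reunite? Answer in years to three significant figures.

β = 0.4993; γ = 1/√(1 − 0.4993²) = 1/√0.7507 = 1.154
Noor's elapsed proper time: τ = 22.4/1.154 = 19.41 years.
Age gap = Δt − τ = 22.4 − 19.41 years.

Δt − τ = 2.99 years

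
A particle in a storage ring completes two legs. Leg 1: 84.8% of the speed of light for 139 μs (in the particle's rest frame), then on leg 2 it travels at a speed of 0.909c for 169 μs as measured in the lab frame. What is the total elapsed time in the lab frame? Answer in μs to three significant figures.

Leg 1: β = 0.848; γ = 1/√(1 − 0.848²) = 1/√0.2809 = 1.887; Δt_1 = 1.887 × 139 = 262.3 μs.
Leg 2: 169 μs is already measured in the lab frame.
Total: 262.3 + 169.0 μs.

Δt = 431 μs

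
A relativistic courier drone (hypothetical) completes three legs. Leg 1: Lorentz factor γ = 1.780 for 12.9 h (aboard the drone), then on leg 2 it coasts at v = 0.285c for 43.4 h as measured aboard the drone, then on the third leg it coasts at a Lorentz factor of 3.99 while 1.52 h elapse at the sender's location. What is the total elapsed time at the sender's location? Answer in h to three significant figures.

Leg 1: γ = 1.780; Δt_1 = 1.780 × 12.9 = 22.96 h.
Leg 2: γ = 1/√(1 − 0.285²) = 1/√0.9188 = 1.043; Δt_2 = 1.043 × 43.4 = 45.28 h.
Leg 3: 1.52 h is already measured at the sender's location.
Total: 22.96 + 45.28 + 1.520 h.

Δt = 69.8 h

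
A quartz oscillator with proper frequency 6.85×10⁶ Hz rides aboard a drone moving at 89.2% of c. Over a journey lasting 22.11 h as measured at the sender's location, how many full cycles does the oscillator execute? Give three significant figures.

β = 0.892; γ = 1/√(1 − 0.892²) = 1/√0.2043 = 2.212
The oscillator's own cycle count is N = f × τ where τ is the proper time aboard the drone. τ = Δt/γ = 22.11/2.212 = 9.995 h = 3.598×10⁴ s.
N = 6.85×10⁶ × 3.598×10⁴ = 2.465×10¹¹.

N = 2.46×10¹¹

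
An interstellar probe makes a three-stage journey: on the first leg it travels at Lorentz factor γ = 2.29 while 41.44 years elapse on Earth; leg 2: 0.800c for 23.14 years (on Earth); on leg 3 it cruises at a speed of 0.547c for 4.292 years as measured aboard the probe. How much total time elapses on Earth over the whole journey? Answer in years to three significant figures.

Δt = 69.7 years

Leg 1: 41.44 years is already measured on Earth.
Leg 2: 23.14 years is already measured on Earth.
Leg 3: γ = 1/√(1 − 0.547²) = 1/√0.7008 = 1.195; Δt_3 = 1.195 × 4.292 = 5.127 years.
Total: 41.44 + 23.14 + 5.127 years.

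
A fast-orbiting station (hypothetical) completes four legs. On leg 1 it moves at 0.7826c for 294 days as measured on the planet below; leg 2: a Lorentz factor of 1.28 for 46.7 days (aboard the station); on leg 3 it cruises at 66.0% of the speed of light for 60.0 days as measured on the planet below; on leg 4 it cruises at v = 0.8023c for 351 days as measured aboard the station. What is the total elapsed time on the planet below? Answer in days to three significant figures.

Leg 1: 294 days is already measured on the planet below.
Leg 2: γ = 1.28; Δt_2 = 1.280 × 46.7 = 59.78 days.
Leg 3: 60.0 days is already measured on the planet below.
Leg 4: γ = 1/√(1 − 0.8023²) = 1/√0.3563 = 1.675; Δt_4 = 1.675 × 351 = 588.0 days.
Total: 294.0 + 59.78 + 60.00 + 588.0 days.

Δt = 1000 days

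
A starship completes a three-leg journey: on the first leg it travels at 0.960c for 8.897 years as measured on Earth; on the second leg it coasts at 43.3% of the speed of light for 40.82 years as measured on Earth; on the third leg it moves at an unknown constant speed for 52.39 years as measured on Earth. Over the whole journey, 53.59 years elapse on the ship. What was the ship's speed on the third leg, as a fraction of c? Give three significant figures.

Leg 1: γ = 1/√(1 − 0.960²) = 25/7 ≈ 3.571; τ_1 = 8.897/3.571 = 2.491 years.
Leg 2: β = 0.433; γ = 1/√(1 − 0.433²) = 1/√0.8125 = 1.109; τ_2 = 40.82/1.109 = 36.79 years.
Leg 3: speed unknown; τ_3 = 52.39/γ_3.
Total proper time: 2.491 + 36.79 + τ_3 = 53.59, so τ_3 = 53.59 − 39.29 = 14.30 years.
γ_3 = 52.39/14.30 = 3.663; β = √(1 − 1/γ²) = √0.9255.

β = 0.962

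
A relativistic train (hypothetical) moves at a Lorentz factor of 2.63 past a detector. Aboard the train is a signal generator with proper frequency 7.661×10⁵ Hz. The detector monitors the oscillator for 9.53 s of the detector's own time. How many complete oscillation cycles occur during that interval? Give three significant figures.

γ = 2.63
During 9.53 s of lab time, the oscillator's proper time advances by τ = Δt/γ = 9.53/2.630 = 3.624 s = 3.624×10⁰ s.
N = f × τ = 7.661×10⁵ × 3.624×10⁰ = 2.776×10⁶.

N = 2.78×10⁶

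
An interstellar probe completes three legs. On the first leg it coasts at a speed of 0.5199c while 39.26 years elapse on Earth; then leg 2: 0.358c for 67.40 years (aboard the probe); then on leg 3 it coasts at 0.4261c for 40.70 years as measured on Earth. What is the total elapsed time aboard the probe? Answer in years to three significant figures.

τ = 138 years

Leg 1: γ = 1/√(1 − 0.5199²) = 1/√0.7297 = 1.171; τ_1 = 39.26/1.171 = 33.54 years.
Leg 2: 67.40 years is already measured aboard the probe.
Leg 3: γ = 1/√(1 − 0.4261²) = 1/√0.8184 = 1.105; τ_3 = 40.70/1.105 = 36.82 years.
Total: 33.54 + 67.40 + 36.82 years.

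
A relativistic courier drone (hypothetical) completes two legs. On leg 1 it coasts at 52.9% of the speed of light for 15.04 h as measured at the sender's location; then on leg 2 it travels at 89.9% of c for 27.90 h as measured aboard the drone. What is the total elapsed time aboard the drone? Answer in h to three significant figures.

Leg 1: β = 0.529; γ = 1/√(1 − 0.529²) = 1/√0.7202 = 1.178; τ_1 = 15.04/1.178 = 12.76 h.
Leg 2: 27.90 h is already measured aboard the drone.
Total: 12.76 + 27.90 h.

τ = 40.7 h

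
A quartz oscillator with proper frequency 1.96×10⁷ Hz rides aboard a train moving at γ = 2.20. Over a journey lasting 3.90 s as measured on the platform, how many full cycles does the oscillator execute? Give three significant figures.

N = 3.47×10⁷

γ = 2.20
The oscillator's own cycle count is N = f × τ where τ is the proper time on the train. τ = Δt/γ = 3.90/2.200 = 1.773 s = 1.773×10⁰ s.
N = 1.96×10⁷ × 1.773×10⁰ = 3.475×10⁷.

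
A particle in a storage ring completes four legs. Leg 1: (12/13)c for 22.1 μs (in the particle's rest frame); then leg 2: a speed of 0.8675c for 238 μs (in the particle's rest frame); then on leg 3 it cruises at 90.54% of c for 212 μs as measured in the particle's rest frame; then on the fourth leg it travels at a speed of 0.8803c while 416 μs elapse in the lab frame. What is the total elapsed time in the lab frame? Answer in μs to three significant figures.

Leg 1: γ = 1/√(1 − (12/13)²) = 13/5 = 2.600; Δt_1 = 2.600 × 22.1 = 57.46 μs.
Leg 2: γ = 1/√(1 − 0.8675²) = 1/√0.2474 = 2.010; Δt_2 = 2.010 × 238 = 478.5 μs.
Leg 3: β = 0.9054; γ = 1/√(1 − 0.9054²) = 1/√0.1803 = 2.355; Δt_3 = 2.355 × 212 = 499.3 μs.
Leg 4: 416 μs is already measured in the lab frame.
Total: 57.46 + 478.5 + 499.3 + 416.0 μs.

Δt = 1450 μs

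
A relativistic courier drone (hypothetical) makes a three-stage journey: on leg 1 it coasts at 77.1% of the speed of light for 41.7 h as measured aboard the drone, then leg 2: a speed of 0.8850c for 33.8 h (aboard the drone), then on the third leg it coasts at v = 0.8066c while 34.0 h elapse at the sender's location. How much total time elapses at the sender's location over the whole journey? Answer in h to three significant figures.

Leg 1: β = 0.771; γ = 1/√(1 − 0.771²) = 1/√0.4056 = 1.570; Δt_1 = 1.570 × 41.7 = 65.48 h.
Leg 2: γ = 1/√(1 − 0.8850²) = 1/√0.2168 = 2.148; Δt_2 = 2.148 × 33.8 = 72.60 h.
Leg 3: 34.0 h is already measured at the sender's location.
Total: 65.48 + 72.60 + 34.00 h.

Δt = 172 h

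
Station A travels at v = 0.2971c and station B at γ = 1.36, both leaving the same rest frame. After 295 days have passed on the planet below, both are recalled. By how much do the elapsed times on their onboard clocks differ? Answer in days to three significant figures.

|τ_A − τ_B| = 64.8 days

A: γ = 1/√(1 − 0.2971²) = 1/√0.9117 = 1.047; τ_A = 295/1.047 = 281.7 days.
B: γ = 1.36; τ_B = 295/1.360 = 216.9 days.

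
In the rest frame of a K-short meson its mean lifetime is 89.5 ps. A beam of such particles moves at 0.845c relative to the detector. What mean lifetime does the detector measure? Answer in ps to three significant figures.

Δt = 167 ps

γ = 1/√(1 − 0.845²) = 1/√0.2860 = 1.870
The rest-frame lifetime is the proper time; the lab measures the dilated interval Δt = γτ₀ = 1.870 × 89.5 ps.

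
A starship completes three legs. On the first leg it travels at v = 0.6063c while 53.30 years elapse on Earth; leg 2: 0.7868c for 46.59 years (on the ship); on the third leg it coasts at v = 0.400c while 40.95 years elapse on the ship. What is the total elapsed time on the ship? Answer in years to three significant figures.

Leg 1: γ = 1/√(1 − 0.6063²) = 1/√0.6324 = 1.257; τ_1 = 53.30/1.257 = 42.39 years.
Leg 2: 46.59 years is already measured on the ship.
Leg 3: 40.95 years is already measured on the ship.
Total: 42.39 + 46.59 + 40.95 years.

τ = 130 years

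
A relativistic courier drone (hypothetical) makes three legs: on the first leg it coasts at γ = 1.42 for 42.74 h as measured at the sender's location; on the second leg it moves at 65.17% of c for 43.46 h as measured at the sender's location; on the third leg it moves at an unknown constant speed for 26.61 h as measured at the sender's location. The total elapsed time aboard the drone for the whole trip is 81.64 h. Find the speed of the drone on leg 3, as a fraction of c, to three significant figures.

β = 0.716

Leg 1: γ = 1.42; τ_1 = 42.74/1.420 = 30.10 h.
Leg 2: β = 0.6517; γ = 1/√(1 − 0.6517²) = 1/√0.5753 = 1.318; τ_2 = 43.46/1.318 = 32.96 h.
Leg 3: speed unknown; τ_3 = 26.61/γ_3.
Total proper time: 30.10 + 32.96 + τ_3 = 81.64, so τ_3 = 81.64 − 63.06 = 18.58 h.
γ_3 = 26.61/18.58 = 1.432; β = √(1 − 1/γ²) = √0.5126.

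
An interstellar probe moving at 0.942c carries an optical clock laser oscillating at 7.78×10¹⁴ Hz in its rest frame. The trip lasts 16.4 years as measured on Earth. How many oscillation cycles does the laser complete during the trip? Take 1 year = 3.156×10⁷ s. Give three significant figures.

γ = 1/√(1 − 0.942²) = 1/√0.1126 = 2.980
The oscillator's own cycle count is N = f × τ where τ is the proper time aboard the probe. τ = Δt/γ = 16.4/2.980 = 5.504 years = 1.737×10⁸ s.
N = 7.78×10¹⁴ × 1.737×10⁸ = 1.351×10²³.

N = 1.35×10²³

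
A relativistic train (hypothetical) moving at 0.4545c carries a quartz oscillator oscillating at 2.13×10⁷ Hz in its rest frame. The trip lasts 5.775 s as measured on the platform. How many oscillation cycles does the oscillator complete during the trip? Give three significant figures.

N = 1.10×10⁸

γ = 1/√(1 − 0.4545²) = 1/√0.7934 = 1.123
The oscillator's own cycle count is N = f × τ where τ is the proper time on the train. τ = Δt/γ = 5.775/1.123 = 5.144 s = 5.144×10⁰ s.
N = 2.13×10⁷ × 5.144×10⁰ = 1.096×10⁸.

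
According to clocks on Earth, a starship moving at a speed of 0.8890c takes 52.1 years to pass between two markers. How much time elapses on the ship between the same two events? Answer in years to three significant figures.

τ = 23.9 years

γ = 1/√(1 − 0.8890²) = 1/√0.2097 = 2.184
The interval measured on Earth is the dilated one; the clock on the ship measures the proper time τ = Δt/γ = 52.1/2.184 years.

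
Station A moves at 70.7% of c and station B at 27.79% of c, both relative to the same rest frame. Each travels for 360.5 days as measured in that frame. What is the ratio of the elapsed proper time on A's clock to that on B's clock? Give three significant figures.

A: β = 0.707; γ = 1/√(1 − 0.707²) = 1/√0.5002 = 1.414. B: β = 0.2779; γ = 1/√(1 − 0.2779²) = 1/√0.9228 = 1.041.
τ_A/τ_B = γ_B/γ_A = 1.041/1.414 = 0.7362, so τ_A/τ_B = 0.7362.

τ_A/τ_B = 0.736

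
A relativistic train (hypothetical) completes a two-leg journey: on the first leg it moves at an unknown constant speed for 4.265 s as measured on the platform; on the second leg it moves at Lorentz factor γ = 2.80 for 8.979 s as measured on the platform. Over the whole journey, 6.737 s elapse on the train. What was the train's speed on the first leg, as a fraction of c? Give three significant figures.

β = 0.561

Leg 1: speed unknown; τ_1 = 4.265/γ_1.
Leg 2: γ = 2.80; τ_2 = 8.979/2.800 = 3.207 s.
Total proper time: τ_1 + 3.207 = 6.737, so τ_1 = 6.737 − 3.207 = 3.530 s.
γ_1 = 4.265/3.530 = 1.208; β = √(1 − 1/γ²) = √0.3149.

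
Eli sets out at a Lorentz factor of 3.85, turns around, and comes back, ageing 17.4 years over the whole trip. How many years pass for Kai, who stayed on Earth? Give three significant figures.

Δt = 67.0 years

γ = 3.85
Earth-frame duration is the dilated interval: Δt = γτ = 3.850 × 17.4 years.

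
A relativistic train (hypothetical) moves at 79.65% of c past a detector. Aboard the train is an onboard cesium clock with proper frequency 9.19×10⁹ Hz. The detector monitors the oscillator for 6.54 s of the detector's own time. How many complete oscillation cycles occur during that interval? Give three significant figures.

N = 3.63×10¹⁰

β = 0.7965; γ = 1/√(1 − 0.7965²) = 1/√0.3656 = 1.654
During 6.54 s of lab time, the oscillator's proper time advances by τ = Δt/γ = 6.54/1.654 = 3.954 s = 3.954×10⁰ s.
N = f × τ = 9.19×10⁹ × 3.954×10⁰ = 3.634×10¹⁰.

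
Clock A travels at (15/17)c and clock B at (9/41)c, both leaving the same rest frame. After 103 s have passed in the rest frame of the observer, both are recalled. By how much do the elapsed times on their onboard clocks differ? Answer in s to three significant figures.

|τ_A − τ_B| = 52.0 s

A: γ = 1/√(1 − (15/17)²) = 17/8 = 2.125; τ_A = 103/2.125 = 48.47 s.
B: γ = 1/√(1 − (9/41)²) = 41/40 = 1.025; τ_B = 103/1.025 = 100.5 s.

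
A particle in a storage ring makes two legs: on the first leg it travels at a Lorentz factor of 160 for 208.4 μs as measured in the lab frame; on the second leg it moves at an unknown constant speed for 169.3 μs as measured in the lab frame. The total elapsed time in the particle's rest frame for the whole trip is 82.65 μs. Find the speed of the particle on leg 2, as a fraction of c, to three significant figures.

β = 0.877

Leg 1: γ = 160; τ_1 = 208.4/160.0 = 1.302 μs.
Leg 2: speed unknown; τ_2 = 169.3/γ_2.
Total proper time: 1.302 + τ_2 = 82.65, so τ_2 = 82.65 − 1.302 = 81.35 μs.
γ_2 = 169.3/81.35 = 2.081; β = √(1 − 1/γ²) = √0.7691.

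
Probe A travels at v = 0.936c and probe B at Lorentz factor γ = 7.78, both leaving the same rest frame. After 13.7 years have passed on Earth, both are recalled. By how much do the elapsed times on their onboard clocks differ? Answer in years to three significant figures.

|τ_A − τ_B| = 3.06 years

A: γ = 1/√(1 − 0.936²) = 1/√0.1239 = 2.841; τ_A = 13.7/2.841 = 4.822 years.
B: γ = 7.78; τ_B = 13.7/7.780 = 1.761 years.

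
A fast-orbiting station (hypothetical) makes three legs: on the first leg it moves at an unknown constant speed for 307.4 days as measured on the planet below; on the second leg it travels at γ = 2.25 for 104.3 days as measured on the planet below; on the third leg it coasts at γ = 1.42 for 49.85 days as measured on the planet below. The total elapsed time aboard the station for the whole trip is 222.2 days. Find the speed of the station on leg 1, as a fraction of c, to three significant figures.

β = 0.889

Leg 1: speed unknown; τ_1 = 307.4/γ_1.
Leg 2: γ = 2.25; τ_2 = 104.3/2.250 = 46.36 days.
Leg 3: γ = 1.42; τ_3 = 49.85/1.420 = 35.11 days.
Total proper time: τ_1 + 46.36 + 35.11 = 222.2, so τ_1 = 222.2 − 81.46 = 140.7 days.
γ_1 = 307.4/140.7 = 2.184; β = √(1 − 1/γ²) = √0.7904.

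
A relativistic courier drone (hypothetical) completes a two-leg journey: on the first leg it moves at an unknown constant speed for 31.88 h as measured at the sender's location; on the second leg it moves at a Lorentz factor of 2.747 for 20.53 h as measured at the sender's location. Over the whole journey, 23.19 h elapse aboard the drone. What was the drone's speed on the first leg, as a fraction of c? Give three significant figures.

β = 0.870

Leg 1: speed unknown; τ_1 = 31.88/γ_1.
Leg 2: γ = 2.747; τ_2 = 20.53/2.747 = 7.474 h.
Total proper time: τ_1 + 7.474 = 23.19, so τ_1 = 23.19 − 7.474 = 15.72 h.
γ_1 = 31.88/15.72 = 2.028; β = √(1 − 1/γ²) = √0.7570.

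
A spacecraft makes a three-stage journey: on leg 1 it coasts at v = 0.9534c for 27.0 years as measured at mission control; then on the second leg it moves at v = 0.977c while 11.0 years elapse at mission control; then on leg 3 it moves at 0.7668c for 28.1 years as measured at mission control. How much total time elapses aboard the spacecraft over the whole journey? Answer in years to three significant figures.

τ = 28.5 years

Leg 1: γ = 1/√(1 − 0.9534²) = 1/√0.09103 = 3.314; τ_1 = 27.0/3.314 = 8.146 years.
Leg 2: γ = 1/√(1 − 0.977²) = 1/√0.04547 = 4.690; τ_2 = 11.0/4.690 = 2.346 years.
Leg 3: γ = 1/√(1 − 0.7668²) = 1/√0.4120 = 1.558; τ_3 = 28.1/1.558 = 18.04 years.
Total: 8.146 + 2.346 + 18.04 years.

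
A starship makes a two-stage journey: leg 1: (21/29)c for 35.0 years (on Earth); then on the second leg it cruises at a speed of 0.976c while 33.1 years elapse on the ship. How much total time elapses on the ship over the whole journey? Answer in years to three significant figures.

τ = 57.2 years

Leg 1: γ = 1/√(1 − (21/29)²) = 29/20 = 1.450; τ_1 = 35.0/1.450 = 24.14 years.
Leg 2: 33.1 years is already measured on the ship.
Total: 24.14 + 33.10 years.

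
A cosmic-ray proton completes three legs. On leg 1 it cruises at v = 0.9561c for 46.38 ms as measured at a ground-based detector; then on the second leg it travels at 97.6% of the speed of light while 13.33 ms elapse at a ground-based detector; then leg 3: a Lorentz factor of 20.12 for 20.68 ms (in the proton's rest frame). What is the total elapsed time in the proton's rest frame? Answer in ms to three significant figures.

τ = 37.2 ms

Leg 1: γ = 1/√(1 − 0.9561²) = 1/√0.08587 = 3.412; τ_1 = 46.38/3.412 = 13.59 ms.
Leg 2: β = 0.976; γ = 1/√(1 − 0.976²) = 1/√0.04742 = 4.592; τ_2 = 13.33/4.592 = 2.903 ms.
Leg 3: 20.68 ms is already measured in the proton's rest frame.
Total: 13.59 + 2.903 + 20.68 ms.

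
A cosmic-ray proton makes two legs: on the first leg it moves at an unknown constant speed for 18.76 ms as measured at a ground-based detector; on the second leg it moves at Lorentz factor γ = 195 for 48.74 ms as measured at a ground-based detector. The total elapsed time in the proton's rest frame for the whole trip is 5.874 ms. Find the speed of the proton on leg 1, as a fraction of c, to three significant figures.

Leg 1: speed unknown; τ_1 = 18.76/γ_1.
Leg 2: γ = 195; τ_2 = 48.74/195.0 = 0.2499 ms.
Total proper time: τ_1 + 0.2499 = 5.874, so τ_1 = 5.874 − 0.2499 = 5.624 ms.
γ_1 = 18.76/5.624 = 3.336; β = √(1 − 1/γ²) = √0.9101.

β = 0.954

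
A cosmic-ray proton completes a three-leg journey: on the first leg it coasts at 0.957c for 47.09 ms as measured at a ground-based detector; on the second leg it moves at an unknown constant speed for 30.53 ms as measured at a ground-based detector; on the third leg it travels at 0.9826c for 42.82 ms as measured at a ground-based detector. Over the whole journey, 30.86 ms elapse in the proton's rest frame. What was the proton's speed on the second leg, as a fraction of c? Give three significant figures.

Leg 1: γ = 1/√(1 − 0.957²) = 1/√0.08415 = 3.447; τ_1 = 47.09/3.447 = 13.66 ms.
Leg 2: speed unknown; τ_2 = 30.53/γ_2.
Leg 3: γ = 1/√(1 − 0.9826²) = 1/√0.03450 = 5.384; τ_3 = 42.82/5.384 = 7.953 ms.
Total proper time: 13.66 + τ_2 + 7.953 = 30.86, so τ_2 = 30.86 − 21.61 = 9.247 ms.
γ_2 = 30.53/9.247 = 3.302; β = √(1 − 1/γ²) = √0.9083.

β = 0.953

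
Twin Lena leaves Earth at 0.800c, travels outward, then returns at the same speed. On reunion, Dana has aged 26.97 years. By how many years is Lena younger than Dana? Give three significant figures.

Δt − τ = 10.8 years

γ = 1/√(1 − 0.800²) = 5/3 ≈ 1.667
Lena's elapsed proper time: τ = 26.97/1.667 = 16.18 years.
Age gap = Δt − τ = 26.97 − 16.18 years.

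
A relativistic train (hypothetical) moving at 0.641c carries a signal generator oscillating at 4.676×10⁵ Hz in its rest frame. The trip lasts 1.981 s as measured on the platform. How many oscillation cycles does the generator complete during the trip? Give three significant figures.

N = 7.11×10⁵

γ = 1/√(1 − 0.641²) = 1/√0.5891 = 1.303
The oscillator's own cycle count is N = f × τ where τ is the proper time on the train. τ = Δt/γ = 1.981/1.303 = 1.520 s = 1.520×10⁰ s.
N = 4.676×10⁵ × 1.520×10⁰ = 7.110×10⁵.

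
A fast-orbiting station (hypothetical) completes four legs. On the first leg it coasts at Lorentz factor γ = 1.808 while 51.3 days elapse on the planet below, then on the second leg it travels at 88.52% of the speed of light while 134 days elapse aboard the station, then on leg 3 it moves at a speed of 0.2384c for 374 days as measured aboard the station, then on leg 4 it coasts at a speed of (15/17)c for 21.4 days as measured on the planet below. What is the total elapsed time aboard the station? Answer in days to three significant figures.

Leg 1: γ = 1.808; τ_1 = 51.3/1.808 = 28.37 days.
Leg 2: 134 days is already measured aboard the station.
Leg 3: 374 days is already measured aboard the station.
Leg 4: γ = 1/√(1 − (15/17)²) = 17/8 = 2.125; τ_4 = 21.4/2.125 = 10.07 days.
Total: 28.37 + 134.0 + 374.0 + 10.07 days.

τ = 546 days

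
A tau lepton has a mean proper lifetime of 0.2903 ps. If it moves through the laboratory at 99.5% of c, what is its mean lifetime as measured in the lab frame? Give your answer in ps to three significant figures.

Δt = 2.91 ps

β = 0.995; γ = 1/√(1 − 0.995²) = 1/√0.009975 = 10.01
The rest-frame lifetime is the proper time; the lab measures the dilated interval Δt = γτ₀ = 10.01 × 0.2903 ps.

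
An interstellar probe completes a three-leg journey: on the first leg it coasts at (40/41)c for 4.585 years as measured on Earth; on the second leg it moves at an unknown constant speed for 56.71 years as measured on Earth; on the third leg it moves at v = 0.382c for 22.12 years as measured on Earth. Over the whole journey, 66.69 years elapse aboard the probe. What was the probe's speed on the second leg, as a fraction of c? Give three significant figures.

Leg 1: γ = 1/√(1 − (40/41)²) = 41/9 ≈ 4.556; τ_1 = 4.585/4.556 = 1.006 years.
Leg 2: speed unknown; τ_2 = 56.71/γ_2.
Leg 3: γ = 1/√(1 − 0.382²) = 1/√0.8541 = 1.082; τ_3 = 22.12/1.082 = 20.44 years.
Total proper time: 1.006 + τ_2 + 20.44 = 66.69, so τ_2 = 66.69 − 21.45 = 45.24 years.
γ_2 = 56.71/45.24 = 1.254; β = √(1 − 1/γ²) = √0.3636.

β = 0.603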